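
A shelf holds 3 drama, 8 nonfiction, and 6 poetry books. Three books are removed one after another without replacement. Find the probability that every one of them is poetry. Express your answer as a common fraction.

P(all poetry) = 6/17 × 5/16 × 4/15 = 120/4080 = 1/34.

1/34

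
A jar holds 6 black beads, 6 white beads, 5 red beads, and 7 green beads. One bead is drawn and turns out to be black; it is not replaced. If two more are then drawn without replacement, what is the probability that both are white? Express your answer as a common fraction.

After the first draw, 6 of the remaining 23 beads are white.
P = 6/23 × 5/22 = 30/506 = 15/253.

15/253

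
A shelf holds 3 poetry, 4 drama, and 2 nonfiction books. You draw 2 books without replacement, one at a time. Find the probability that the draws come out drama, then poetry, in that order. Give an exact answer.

Each draw changes the counts, so multiply the conditional probabilities along the sequence:
P = 4/9 × 3/8 = 12/72 = 1/6.

1/6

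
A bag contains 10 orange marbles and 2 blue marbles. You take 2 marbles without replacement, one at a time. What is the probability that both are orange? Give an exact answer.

15/22

P(every draw is orange) = 10/12 × 9/11 = 90/132 = 15/22.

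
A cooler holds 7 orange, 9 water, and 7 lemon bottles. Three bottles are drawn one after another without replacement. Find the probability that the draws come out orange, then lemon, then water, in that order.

21/506

Multiply the probability of each draw given the previous ones:
P = 7/23 × 7/22 × 9/21 = 441/10626 = 21/506.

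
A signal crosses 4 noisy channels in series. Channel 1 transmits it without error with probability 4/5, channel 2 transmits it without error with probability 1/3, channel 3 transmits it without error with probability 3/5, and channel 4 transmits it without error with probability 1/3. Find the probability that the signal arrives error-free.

4/75

Multiplying along the chain,
P = 4/5 × 1/3 × 3/5 × 1/3 = 12/225 = 4/75.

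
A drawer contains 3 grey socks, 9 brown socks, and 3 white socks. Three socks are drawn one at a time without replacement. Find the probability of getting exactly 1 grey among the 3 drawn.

198/455

One ordering (grey drawn first) has probability 3/15 × 12/14 × 11/13 = 396/2730 = 66/455.
There are C(3,1) = 3 such orderings, each equally likely, so P = 3 × 66/455 = 198/455.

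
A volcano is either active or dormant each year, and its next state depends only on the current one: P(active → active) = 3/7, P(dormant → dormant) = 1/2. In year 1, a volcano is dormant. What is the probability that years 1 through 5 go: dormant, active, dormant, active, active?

Year 1 is given. For each transition, use the conditional probability from the current state:
P(active | dormant) = 1/2; P(dormant | active) = 4/7; P(active | dormant) = 1/2; P(active | active) = 3/7.
P = 1/2 × 4/7 × 1/2 × 3/7 = 12/196 = 3/49.

3/49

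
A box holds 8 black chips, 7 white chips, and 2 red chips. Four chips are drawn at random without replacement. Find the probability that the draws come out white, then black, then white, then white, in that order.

1/34

Multiply the probability of each draw given the previous ones:
P = 7/17 × 8/16 × 6/15 × 5/14 = 1680/57120 = 1/34.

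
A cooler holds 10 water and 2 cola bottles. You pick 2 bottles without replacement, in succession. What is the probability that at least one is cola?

P(no cola) = 10/12 × 9/11 = 90/132 = 15/22.
P(at least one) = 1 − 15/22 = 7/22.

7/22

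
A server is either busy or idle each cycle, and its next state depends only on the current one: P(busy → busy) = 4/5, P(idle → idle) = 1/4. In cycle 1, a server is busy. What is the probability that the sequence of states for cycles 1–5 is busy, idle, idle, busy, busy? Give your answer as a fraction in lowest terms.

Cycle 1 is given. For each transition, use the conditional probability from the current state:
P(idle | busy) = 1/5; P(idle | idle) = 1/4; P(busy | idle) = 3/4; P(busy | busy) = 4/5.
P = 1/5 × 1/4 × 3/4 × 4/5 = 12/400 = 3/100.

3/100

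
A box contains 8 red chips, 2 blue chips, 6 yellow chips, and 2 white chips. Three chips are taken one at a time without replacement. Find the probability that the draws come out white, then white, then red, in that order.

Each draw changes the counts, so multiply the conditional probabilities along the sequence:
P = 2/18 × 1/17 × 8/16 = 16/4896 = 1/306.

1/306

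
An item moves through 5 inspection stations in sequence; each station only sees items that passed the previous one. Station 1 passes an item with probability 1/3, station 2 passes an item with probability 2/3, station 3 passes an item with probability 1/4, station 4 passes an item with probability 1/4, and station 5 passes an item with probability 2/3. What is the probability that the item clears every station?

1/108

Each stage is reached only if all earlier stages succeed, so
P = 1/3 × 2/3 × 1/4 × 1/4 × 2/3 = 4/432 = 1/108.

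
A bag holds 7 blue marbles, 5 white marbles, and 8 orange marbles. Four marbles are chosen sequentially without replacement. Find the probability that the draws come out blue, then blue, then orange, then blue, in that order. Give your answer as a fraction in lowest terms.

Multiply the probability of each draw given the previous ones:
P = 7/20 × 6/19 × 8/18 × 5/17 = 1680/116280 = 14/969.

14/969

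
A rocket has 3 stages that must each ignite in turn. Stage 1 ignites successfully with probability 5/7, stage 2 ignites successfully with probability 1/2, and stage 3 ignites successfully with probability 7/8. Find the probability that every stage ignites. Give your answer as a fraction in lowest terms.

The events are sequential, so multiply the conditional probabilities:
P = 5/7 × 1/2 × 7/8 = 35/112 = 5/16.

5/16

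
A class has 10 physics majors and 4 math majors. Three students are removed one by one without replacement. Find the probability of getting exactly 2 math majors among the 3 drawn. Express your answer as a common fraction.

One ordering (math majors drawn first) has probability 4/14 × 3/13 × 10/12 = 120/2184 = 5/91.
There are C(3,2) = 3 such orderings, each equally likely, so P = 3 × 5/91 = 15/91.

15/91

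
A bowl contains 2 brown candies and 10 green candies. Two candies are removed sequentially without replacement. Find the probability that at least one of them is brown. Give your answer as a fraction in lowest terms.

7/22

P(no brown) = 10/12 × 9/11 = 90/132 = 15/22.
P(at least one) = 1 − 15/22 = 7/22.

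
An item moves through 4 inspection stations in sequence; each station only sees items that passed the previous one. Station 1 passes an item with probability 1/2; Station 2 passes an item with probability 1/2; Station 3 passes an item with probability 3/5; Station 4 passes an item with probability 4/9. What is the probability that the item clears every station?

1/15

The events are sequential, so multiply the conditional probabilities:
P = 1/2 × 1/2 × 3/5 × 4/9 = 12/180 = 1/15.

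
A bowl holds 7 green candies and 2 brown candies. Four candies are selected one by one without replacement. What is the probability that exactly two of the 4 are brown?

1/6

One ordering (brown drawn first) has probability 2/9 × 1/8 × 7/7 × 6/6 = 84/3024 = 1/36.
There are C(4,2) = 6 such orderings, each equally likely, so P = 6 × 1/36 = 1/6.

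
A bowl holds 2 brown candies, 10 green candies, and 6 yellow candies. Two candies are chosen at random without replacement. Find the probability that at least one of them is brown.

11/51

P(no brown) = 16/18 × 15/17 = 240/306 = 40/51.
P(at least one) = 1 − 40/51 = 11/51.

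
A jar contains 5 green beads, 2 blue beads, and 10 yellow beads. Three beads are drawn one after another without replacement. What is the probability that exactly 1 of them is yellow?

One ordering (yellow drawn first) has probability 10/17 × 7/16 × 6/15 = 420/4080 = 7/68.
There are C(3,1) = 3 such orderings, each equally likely, so P = 3 × 7/68 = 21/68.

21/68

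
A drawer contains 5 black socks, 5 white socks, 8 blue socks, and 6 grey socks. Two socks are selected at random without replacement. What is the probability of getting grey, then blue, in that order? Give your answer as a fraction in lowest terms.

2/23

Chain rule:
P = 6/24 × 8/23 = 48/552 = 2/23.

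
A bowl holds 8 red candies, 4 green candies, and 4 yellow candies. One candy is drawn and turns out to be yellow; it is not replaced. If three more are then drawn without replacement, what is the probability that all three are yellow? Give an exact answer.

After the first draw, 3 of the remaining 15 candies are yellow.
P = 3/15 × 2/14 × 1/13 = 6/2730 = 1/455.

1/455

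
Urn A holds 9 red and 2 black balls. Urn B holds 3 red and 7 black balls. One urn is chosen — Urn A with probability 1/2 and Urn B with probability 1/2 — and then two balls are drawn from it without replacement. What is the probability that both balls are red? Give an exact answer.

From Urn A: P(both red) = (9/11)(8/10) = 36/55.
From Urn B: P(both red) = (3/10)(2/9) = 1/15.
Total probability = (1/2)(36/55) + (1/2)(1/15) = 119/330.

119/330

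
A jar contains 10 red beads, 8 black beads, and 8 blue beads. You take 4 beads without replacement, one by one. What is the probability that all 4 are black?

P(every draw is black) = 8/26 × 7/25 × 6/24 × 5/23 = 1680/358800 = 7/1495.

7/1495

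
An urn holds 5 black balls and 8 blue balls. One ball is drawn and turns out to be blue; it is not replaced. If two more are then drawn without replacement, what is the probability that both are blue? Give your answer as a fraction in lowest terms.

With the first ball removed, 7 blue remain out of 12.
P = 7/12 × 6/11 = 42/132 = 7/22.

7/22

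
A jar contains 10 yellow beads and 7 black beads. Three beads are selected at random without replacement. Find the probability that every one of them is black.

7/136

P(all black) = 7/17 × 6/16 × 5/15 = 210/4080 = 7/136.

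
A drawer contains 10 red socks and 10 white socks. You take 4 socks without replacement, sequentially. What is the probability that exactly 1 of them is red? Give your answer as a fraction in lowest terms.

One ordering (red drawn first) has probability 10/20 × 10/19 × 9/18 × 8/17 = 7200/116280 = 20/323.
There are C(4,1) = 4 such orderings, each equally likely, so P = 4 × 20/323 = 80/323.

80/323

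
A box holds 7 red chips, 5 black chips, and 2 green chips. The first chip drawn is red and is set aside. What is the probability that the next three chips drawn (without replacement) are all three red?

10/143

With the first chip removed, 6 red remain out of 13.
P = 6/13 × 5/12 × 4/11 = 120/1716 = 10/143.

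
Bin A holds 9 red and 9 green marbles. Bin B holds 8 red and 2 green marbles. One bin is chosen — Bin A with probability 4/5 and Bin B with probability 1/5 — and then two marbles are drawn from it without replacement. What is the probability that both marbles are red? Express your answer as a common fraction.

From Bin A: P(both red) = (9/18)(8/17) = 4/17.
From Bin B: P(both red) = (8/10)(7/9) = 28/45.
Total probability = (4/5)(4/17) + (1/5)(28/45) = 1196/3825.

1196/3825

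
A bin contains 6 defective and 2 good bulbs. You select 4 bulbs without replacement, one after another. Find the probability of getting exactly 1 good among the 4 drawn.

4/7

One ordering (good drawn first) has probability 2/8 × 6/7 × 5/6 × 4/5 = 240/1680 = 1/7.
There are C(4,1) = 4 such orderings, each equally likely, so P = 4 × 1/7 = 4/7.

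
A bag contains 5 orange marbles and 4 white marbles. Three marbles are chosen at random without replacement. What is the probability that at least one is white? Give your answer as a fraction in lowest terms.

P(no white) = 5/9 × 4/8 × 3/7 = 60/504 = 5/42.
P(at least one) = 1 − 5/42 = 37/42.

37/42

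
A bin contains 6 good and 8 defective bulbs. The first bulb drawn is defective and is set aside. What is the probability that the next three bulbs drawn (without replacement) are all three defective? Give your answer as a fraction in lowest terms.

35/286

With the first bulb removed, 7 defective remain out of 13.
P = 7/13 × 6/12 × 5/11 = 210/1716 = 35/286.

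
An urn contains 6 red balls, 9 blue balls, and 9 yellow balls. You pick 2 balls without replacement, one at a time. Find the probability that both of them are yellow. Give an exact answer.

P = 9/24 × 8/23 = 72/552 = 3/23.

3/23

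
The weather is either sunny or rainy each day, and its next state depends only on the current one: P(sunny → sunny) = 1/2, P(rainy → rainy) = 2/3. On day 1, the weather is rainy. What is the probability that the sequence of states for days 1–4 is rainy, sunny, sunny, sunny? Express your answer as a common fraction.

Day 1 is given. For each transition, use the conditional probability from the current state:
P(sunny | rainy) = 1/3; P(sunny | sunny) = 1/2; P(sunny | sunny) = 1/2.
P = 1/3 × 1/2 × 1/2 = 1/12.

1/12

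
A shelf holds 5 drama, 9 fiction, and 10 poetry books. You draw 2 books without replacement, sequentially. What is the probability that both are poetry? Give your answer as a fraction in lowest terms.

P = 10/24 × 9/23 = 90/552 = 15/92.

15/92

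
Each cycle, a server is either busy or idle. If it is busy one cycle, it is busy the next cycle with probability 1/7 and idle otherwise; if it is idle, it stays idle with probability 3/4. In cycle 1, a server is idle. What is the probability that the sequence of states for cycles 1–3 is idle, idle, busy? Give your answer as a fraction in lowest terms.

3/16

Cycle 1 is given. For each transition, use the conditional probability from the current state:
P(idle | idle) = 3/4; P(busy | idle) = 1/4.
P = 3/4 × 1/4 = 3/16.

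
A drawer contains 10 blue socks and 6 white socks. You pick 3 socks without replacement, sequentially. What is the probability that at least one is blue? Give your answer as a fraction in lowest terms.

27/28

P(no blue) = 6/16 × 5/15 × 4/14 = 120/3360 = 1/28.
P(at least one) = 1 − 1/28 = 27/28.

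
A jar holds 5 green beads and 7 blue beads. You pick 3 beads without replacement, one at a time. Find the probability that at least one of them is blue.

21/22

P(no blue) = 5/12 × 4/11 × 3/10 = 60/1320 = 1/22.
P(at least one) = 1 − 1/22 = 21/22.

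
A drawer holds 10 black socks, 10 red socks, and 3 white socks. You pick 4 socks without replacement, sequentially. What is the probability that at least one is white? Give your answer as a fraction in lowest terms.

802/1771

P(no white) = 20/23 × 19/22 × 18/21 × 17/20 = 116280/212520 = 969/1771.
P(at least one) = 1 − 969/1771 = 802/1771.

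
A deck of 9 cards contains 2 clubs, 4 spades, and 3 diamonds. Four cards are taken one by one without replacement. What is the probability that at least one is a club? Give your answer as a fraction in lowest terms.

13/18

P(no clubs) = 7/9 × 6/8 × 5/7 × 4/6 = 840/3024 = 5/18.
P(at least one) = 1 − 5/18 = 13/18.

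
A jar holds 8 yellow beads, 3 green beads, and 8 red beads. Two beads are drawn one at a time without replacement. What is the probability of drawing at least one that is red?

P(no red) = 11/19 × 10/18 = 110/342 = 55/171.
P(at least one) = 1 − 55/171 = 116/171.

116/171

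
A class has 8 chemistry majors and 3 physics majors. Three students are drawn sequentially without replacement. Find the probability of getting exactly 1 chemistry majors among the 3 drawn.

8/55

One ordering (a chemistry major drawn first) has probability 8/11 × 3/10 × 2/9 = 48/990 = 8/165.
There are C(3,1) = 3 such orderings, each equally likely, so P = 3 × 8/165 = 8/55.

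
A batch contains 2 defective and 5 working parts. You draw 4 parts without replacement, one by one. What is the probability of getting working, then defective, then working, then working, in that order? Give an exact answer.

Each draw changes the counts, so multiply the conditional probabilities along the sequence:
P = 5/7 × 2/6 × 4/5 × 3/4 = 120/840 = 1/7.

1/7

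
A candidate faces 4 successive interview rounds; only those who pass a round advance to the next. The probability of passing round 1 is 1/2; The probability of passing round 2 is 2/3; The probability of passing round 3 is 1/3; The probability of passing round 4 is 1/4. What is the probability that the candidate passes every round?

The events are sequential, so multiply the conditional probabilities:
P = 1/2 × 2/3 × 1/3 × 1/4 = 2/72 = 1/36.

1/36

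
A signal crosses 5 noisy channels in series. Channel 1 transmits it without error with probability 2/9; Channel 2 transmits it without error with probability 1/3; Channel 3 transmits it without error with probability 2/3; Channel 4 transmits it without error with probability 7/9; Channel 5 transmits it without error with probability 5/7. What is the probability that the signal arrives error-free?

20/729

Multiplying along the chain,
P = 2/9 × 1/3 × 2/3 × 7/9 × 5/7 = 140/5103 = 20/729.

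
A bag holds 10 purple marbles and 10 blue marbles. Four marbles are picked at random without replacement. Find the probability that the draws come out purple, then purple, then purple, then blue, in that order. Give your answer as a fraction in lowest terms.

20/323

Multiply the probability of each draw given the previous ones:
P = 10/20 × 9/19 × 8/18 × 10/17 = 7200/116280 = 20/323.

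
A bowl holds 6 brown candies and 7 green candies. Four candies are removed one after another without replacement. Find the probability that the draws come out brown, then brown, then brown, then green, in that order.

7/143

Chain rule:
P = 6/13 × 5/12 × 4/11 × 7/10 = 840/17160 = 7/143.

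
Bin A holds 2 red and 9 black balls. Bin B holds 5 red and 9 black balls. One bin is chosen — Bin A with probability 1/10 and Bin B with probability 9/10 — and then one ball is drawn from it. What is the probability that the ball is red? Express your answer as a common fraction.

523/1540

From Bin A: P(red) = 2/11.
From Bin B: P(red) = 5/14.
Total probability = (1/10)(2/11) + (9/10)(5/14) = 523/1540.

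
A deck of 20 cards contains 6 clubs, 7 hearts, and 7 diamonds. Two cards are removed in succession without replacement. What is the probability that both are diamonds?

P(all diamonds) = 7/20 × 6/19 = 42/380 = 21/190.

21/190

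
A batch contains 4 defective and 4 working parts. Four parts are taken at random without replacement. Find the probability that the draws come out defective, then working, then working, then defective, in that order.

3/35

Chain rule:
P = 4/8 × 4/7 × 3/6 × 3/5 = 144/1680 = 3/35.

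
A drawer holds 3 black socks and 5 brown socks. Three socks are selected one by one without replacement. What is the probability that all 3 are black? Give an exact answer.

1/56

P(every draw is black) = 3/8 × 2/7 × 1/6 = 6/336 = 1/56.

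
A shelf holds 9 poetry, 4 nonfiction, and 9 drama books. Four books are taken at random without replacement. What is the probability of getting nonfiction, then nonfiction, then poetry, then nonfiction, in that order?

9/7315

Multiply the probability of each draw given the previous ones:
P = 4/22 × 3/21 × 9/20 × 2/19 = 216/175560 = 9/7315.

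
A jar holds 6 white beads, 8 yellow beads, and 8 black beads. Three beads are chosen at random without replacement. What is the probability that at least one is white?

7/11

P(no white) = 16/22 × 15/21 × 14/20 = 3360/9240 = 4/11.
P(at least one) = 1 − 4/11 = 7/11.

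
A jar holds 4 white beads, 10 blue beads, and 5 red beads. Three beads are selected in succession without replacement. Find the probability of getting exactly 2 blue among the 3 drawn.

One ordering (blue drawn first) has probability 10/19 × 9/18 × 9/17 = 810/5814 = 45/323.
There are C(3,2) = 3 such orderings, each equally likely, so P = 3 × 45/323 = 135/323.

135/323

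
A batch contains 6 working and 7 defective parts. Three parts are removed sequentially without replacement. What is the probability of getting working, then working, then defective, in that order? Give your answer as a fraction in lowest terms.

35/286

Chain rule:
P = 6/13 × 5/12 × 7/11 = 210/1716 = 35/286.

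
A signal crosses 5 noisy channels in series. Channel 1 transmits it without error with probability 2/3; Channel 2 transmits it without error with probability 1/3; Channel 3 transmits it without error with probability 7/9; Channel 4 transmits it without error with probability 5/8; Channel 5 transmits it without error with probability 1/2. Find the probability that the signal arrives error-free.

Each stage is reached only if all earlier stages succeed, so
P = 2/3 × 1/3 × 7/9 × 5/8 × 1/2 = 70/1296 = 35/648.

35/648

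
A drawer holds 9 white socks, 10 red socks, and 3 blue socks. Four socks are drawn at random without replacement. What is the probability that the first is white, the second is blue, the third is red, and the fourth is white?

Each draw changes the counts, so multiply the conditional probabilities along the sequence:
P = 9/22 × 3/21 × 10/20 × 8/19 = 2160/175560 = 18/1463.

18/1463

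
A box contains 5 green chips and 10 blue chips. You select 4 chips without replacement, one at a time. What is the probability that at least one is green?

P(no green) = 10/15 × 9/14 × 8/13 × 7/12 = 5040/32760 = 2/13.
P(at least one) = 1 − 2/13 = 11/13.

11/13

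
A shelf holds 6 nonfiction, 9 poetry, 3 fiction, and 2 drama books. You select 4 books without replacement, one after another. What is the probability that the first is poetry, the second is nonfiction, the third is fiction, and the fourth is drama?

9/3230

Multiply the probability of each draw given the previous ones:
P = 9/20 × 6/19 × 3/18 × 2/17 = 324/116280 = 9/3230.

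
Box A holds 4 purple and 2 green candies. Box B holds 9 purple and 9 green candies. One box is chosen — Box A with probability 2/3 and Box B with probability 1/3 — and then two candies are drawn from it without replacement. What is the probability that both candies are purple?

88/255

From Box A: P(both purple) = (4/6)(3/5) = 2/5.
From Box B: P(both purple) = (9/18)(8/17) = 4/17.
Total probability = (2/3)(2/5) + (1/3)(4/17) = 88/255.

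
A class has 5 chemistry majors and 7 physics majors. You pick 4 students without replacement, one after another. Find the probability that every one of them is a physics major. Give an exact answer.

7/99

P(every draw is a physics major) = 7/12 × 6/11 × 5/10 × 4/9 = 840/11880 = 7/99.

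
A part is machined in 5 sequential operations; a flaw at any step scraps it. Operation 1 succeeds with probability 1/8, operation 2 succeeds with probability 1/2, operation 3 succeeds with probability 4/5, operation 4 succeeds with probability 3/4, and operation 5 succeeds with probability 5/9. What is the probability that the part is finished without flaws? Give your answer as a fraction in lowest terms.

1/48

The events are sequential, so multiply the conditional probabilities:
P = 1/8 × 1/2 × 4/5 × 3/4 × 5/9 = 60/2880 = 1/48.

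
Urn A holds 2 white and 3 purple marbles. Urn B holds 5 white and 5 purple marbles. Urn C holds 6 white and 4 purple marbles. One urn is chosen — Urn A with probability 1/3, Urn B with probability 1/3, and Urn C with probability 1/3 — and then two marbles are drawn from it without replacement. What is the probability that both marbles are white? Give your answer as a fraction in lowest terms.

From Urn A: P(both white) = (2/5)(1/4) = 1/10.
From Urn B: P(both white) = (5/10)(4/9) = 2/9.
From Urn C: P(both white) = (6/10)(5/9) = 1/3.
Total probability = (1/3)(1/10) + (1/3)(2/9) + (1/3)(1/3) = 59/270.

59/270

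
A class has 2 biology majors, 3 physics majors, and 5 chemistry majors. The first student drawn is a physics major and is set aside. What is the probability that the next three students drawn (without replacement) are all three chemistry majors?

5/42

With the first student removed, 5 chemistry majors remain out of 9.
P = 5/9 × 4/8 × 3/7 = 60/504 = 5/42.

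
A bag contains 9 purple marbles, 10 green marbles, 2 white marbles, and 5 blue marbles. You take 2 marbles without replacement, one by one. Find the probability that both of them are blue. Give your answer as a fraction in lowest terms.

2/65

P(all blue) = 5/26 × 4/25 = 20/650 = 2/65.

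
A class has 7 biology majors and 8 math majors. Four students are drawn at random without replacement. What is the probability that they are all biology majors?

1/39

P = 7/15 × 6/14 × 5/13 × 4/12 = 840/32760 = 1/39.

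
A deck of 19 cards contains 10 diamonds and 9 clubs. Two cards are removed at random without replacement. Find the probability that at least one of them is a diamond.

15/19

P(no diamonds) = 9/19 × 8/18 = 72/342 = 4/19.
P(at least one) = 1 − 4/19 = 15/19.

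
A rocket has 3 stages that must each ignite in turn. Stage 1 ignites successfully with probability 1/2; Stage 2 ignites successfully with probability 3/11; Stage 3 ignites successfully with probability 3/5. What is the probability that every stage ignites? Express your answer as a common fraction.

Each stage is reached only if all earlier stages succeed, so
P = 1/2 × 3/11 × 3/5 = 9/110.

9/110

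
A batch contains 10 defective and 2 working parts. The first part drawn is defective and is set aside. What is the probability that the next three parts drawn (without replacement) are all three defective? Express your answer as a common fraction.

28/55

After the first draw, 9 of the remaining 11 parts are defective.
P = 9/11 × 8/10 × 7/9 = 504/990 = 28/55.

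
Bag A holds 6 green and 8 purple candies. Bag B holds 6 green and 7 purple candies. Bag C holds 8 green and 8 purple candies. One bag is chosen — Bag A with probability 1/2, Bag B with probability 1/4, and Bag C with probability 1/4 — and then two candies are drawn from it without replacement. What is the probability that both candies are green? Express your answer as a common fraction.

From Bag A: P(both green) = (6/14)(5/13) = 15/91.
From Bag B: P(both green) = (6/13)(5/12) = 5/26.
From Bag C: P(both green) = (8/16)(7/15) = 7/30.
Total probability = (1/2)(15/91) + (1/4)(5/26) + (1/4)(7/30) = 1031/5460.

1031/5460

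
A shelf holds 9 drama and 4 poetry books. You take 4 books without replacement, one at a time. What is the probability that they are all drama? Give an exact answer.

P(every draw is drama) = 9/13 × 8/12 × 7/11 × 6/10 = 3024/17160 = 126/715.

126/715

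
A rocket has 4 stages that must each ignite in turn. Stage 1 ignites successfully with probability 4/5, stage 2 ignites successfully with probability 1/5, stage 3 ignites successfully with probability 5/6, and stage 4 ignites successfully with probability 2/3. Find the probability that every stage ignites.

Each stage is reached only if all earlier stages succeed, so
P = 4/5 × 1/5 × 5/6 × 2/3 = 40/450 = 4/45.

4/45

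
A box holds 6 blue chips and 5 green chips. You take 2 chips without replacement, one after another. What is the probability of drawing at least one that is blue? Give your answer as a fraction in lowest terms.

P(no blue) = 5/11 × 4/10 = 20/110 = 2/11.
P(at least one) = 1 − 2/11 = 9/11.

9/11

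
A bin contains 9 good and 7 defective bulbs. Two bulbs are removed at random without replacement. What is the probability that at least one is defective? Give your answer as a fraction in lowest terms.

7/10

P(no defective) = 9/16 × 8/15 = 72/240 = 3/10.
P(at least one) = 1 − 3/10 = 7/10.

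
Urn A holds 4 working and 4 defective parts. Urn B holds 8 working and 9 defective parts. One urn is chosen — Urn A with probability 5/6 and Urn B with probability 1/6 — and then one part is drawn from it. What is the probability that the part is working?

101/204

From Urn A: P(working) = 4/8.
From Urn B: P(working) = 8/17.
Total probability = (5/6)(4/8) + (1/6)(8/17) = 101/204.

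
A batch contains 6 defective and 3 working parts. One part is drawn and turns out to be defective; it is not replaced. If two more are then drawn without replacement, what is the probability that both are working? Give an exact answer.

With the first part removed, 3 working remain out of 8.
P = 3/8 × 2/7 = 6/56 = 3/28.

3/28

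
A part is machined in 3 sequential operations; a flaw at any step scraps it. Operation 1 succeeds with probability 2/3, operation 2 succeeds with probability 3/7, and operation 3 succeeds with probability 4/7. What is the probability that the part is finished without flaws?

8/49

Multiplying along the chain,
P = 2/3 × 3/7 × 4/7 = 24/147 = 8/49.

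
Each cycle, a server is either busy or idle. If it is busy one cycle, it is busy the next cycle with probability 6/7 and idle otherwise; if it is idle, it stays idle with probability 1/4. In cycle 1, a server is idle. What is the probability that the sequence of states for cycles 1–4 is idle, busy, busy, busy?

27/49

Cycle 1 is given. For each transition, use the conditional probability from the current state:
P(busy | idle) = 3/4; P(busy | busy) = 6/7; P(busy | busy) = 6/7.
P = 3/4 × 6/7 × 6/7 = 108/196 = 27/49.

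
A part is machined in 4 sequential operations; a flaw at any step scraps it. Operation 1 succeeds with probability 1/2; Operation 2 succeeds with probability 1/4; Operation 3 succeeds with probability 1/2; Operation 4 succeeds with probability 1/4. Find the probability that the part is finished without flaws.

1/64

Multiplying along the chain,
P = 1/2 × 1/4 × 1/2 × 1/4 = 1/64.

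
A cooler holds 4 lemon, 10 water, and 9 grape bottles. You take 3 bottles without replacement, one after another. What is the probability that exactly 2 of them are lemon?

One ordering (lemon drawn first) has probability 4/23 × 3/22 × 19/21 = 228/10626 = 38/1771.
There are C(3,2) = 3 such orderings, each equally likely, so P = 3 × 38/1771 = 114/1771.

114/1771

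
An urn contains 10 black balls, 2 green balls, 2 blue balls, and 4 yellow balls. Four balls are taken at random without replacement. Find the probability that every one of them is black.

P(every draw is black) = 10/18 × 9/17 × 8/16 × 7/15 = 5040/73440 = 7/102.

7/102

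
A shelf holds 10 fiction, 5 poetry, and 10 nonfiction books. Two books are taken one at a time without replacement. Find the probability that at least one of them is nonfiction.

P(no nonfiction) = 15/25 × 14/24 = 210/600 = 7/20.
P(at least one) = 1 − 7/20 = 13/20.

13/20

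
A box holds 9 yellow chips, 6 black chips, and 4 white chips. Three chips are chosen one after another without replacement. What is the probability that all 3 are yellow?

P(every draw is yellow) = 9/19 × 8/18 × 7/17 = 504/5814 = 28/323.

28/323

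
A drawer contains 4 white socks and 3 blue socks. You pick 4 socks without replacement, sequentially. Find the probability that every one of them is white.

P(every draw is white) = 4/7 × 3/6 × 2/5 × 1/4 = 24/840 = 1/35.

1/35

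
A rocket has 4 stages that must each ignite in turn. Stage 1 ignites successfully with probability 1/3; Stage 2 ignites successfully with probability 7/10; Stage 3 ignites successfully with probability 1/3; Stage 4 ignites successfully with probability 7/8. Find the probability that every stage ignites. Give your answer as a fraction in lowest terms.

49/720

The events are sequential, so multiply the conditional probabilities:
P = 1/3 × 7/10 × 1/3 × 7/8 = 49/720.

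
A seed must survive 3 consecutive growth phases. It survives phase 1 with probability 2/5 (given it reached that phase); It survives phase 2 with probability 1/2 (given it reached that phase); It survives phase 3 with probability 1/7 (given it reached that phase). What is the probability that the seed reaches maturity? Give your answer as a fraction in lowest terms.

1/35

Multiplying along the chain,
P = 2/5 × 1/2 × 1/7 = 2/70 = 1/35.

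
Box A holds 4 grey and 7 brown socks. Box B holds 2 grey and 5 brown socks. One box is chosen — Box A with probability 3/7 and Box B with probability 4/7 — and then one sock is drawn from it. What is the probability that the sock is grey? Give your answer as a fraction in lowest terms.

172/539

From Box A: P(grey) = 4/11.
From Box B: P(grey) = 2/7.
Total probability = (3/7)(4/11) + (4/7)(2/7) = 172/539.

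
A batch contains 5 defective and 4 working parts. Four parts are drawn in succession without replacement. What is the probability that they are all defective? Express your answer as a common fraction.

5/126

P(every draw is defective) = 5/9 × 4/8 × 3/7 × 2/6 = 120/3024 = 5/126.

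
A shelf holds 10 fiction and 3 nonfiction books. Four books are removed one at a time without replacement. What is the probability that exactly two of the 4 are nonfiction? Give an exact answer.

27/143

One ordering (nonfiction drawn first) has probability 3/13 × 2/12 × 10/11 × 9/10 = 540/17160 = 9/286.
There are C(4,2) = 6 such orderings, each equally likely, so P = 6 × 9/286 = 27/143.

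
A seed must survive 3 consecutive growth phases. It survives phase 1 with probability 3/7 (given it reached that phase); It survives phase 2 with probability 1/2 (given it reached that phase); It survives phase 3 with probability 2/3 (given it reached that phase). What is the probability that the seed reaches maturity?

The events are sequential, so multiply the conditional probabilities:
P = 3/7 × 1/2 × 2/3 = 6/42 = 1/7.

1/7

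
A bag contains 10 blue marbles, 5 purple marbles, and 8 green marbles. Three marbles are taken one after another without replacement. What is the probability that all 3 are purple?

10/1771

P(every draw is purple) = 5/23 × 4/22 × 3/21 = 60/10626 = 10/1771.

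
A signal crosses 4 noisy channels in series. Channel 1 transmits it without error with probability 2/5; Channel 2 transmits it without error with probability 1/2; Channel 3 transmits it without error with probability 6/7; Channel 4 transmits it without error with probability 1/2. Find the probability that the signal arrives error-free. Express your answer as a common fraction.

3/35

Each stage is reached only if all earlier stages succeed, so
P = 2/5 × 1/2 × 6/7 × 1/2 = 12/140 = 3/35.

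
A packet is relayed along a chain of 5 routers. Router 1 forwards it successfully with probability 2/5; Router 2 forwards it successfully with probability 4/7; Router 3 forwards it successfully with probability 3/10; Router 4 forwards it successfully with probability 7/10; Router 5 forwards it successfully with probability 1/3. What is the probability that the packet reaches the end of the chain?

2/125

Each stage is reached only if all earlier stages succeed, so
P = 2/5 × 4/7 × 3/10 × 7/10 × 1/3 = 168/10500 = 2/125.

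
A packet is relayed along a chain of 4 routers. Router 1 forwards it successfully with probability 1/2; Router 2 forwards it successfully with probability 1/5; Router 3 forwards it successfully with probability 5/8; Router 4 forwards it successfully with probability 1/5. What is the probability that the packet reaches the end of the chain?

1/80

Multiplying along the chain,
P = 1/2 × 1/5 × 5/8 × 1/5 = 5/400 = 1/80.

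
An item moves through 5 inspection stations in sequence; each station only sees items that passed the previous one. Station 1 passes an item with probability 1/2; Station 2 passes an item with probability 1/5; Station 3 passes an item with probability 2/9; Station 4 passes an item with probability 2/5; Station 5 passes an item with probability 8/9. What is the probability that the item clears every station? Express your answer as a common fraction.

16/2025

Each stage is reached only if all earlier stages succeed, so
P = 1/2 × 1/5 × 2/9 × 2/5 × 8/9 = 32/4050 = 16/2025.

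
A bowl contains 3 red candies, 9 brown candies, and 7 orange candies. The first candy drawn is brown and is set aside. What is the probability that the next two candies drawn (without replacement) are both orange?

7/51

With the first candy removed, 7 orange remain out of 18.
P = 7/18 × 6/17 = 42/306 = 7/51.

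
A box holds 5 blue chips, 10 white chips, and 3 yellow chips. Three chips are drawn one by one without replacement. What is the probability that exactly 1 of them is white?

One ordering (white drawn first) has probability 10/18 × 8/17 × 7/16 = 560/4896 = 35/306.
There are C(3,1) = 3 such orderings, each equally likely, so P = 3 × 35/306 = 35/102.

35/102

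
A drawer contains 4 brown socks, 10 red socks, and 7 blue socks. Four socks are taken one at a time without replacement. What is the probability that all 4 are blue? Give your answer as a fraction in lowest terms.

1/171

P(every draw is blue) = 7/21 × 6/20 × 5/19 × 4/18 = 840/143640 = 1/171.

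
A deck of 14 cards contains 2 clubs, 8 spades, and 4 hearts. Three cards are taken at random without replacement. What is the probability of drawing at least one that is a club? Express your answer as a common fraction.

P(no clubs) = 12/14 × 11/13 × 10/12 = 1320/2184 = 55/91.
P(at least one) = 1 − 55/91 = 36/91.

36/91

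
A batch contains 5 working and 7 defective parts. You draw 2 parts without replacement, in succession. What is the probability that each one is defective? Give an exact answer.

7/22

P(every draw is defective) = 7/12 × 6/11 = 42/132 = 7/22.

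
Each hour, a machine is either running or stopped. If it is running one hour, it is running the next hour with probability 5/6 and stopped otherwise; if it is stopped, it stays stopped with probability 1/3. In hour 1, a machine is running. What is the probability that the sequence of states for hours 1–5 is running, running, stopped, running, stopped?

Hour 1 is given. For each transition, use the conditional probability from the current state:
P(running | running) = 5/6; P(stopped | running) = 1/6; P(running | stopped) = 2/3; P(stopped | running) = 1/6.
P = 5/6 × 1/6 × 2/3 × 1/6 = 10/648 = 5/324.

5/324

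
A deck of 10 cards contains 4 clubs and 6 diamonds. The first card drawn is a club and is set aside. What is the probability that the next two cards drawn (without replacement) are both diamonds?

After the first draw, 6 of the remaining 9 cards are diamonds.
P = 6/9 × 5/8 = 30/72 = 5/12.

5/12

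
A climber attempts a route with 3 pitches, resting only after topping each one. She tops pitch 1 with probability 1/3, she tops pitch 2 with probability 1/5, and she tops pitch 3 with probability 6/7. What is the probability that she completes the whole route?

Multiplying along the chain,
P = 1/3 × 1/5 × 6/7 = 6/105 = 2/35.

2/35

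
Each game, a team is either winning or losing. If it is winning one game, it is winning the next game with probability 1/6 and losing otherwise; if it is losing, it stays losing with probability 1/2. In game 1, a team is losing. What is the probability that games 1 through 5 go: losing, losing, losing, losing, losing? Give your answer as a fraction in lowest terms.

1/16

Game 1 is given. For each transition, use the conditional probability from the current state:
P(losing | losing) = 1/2; P(losing | losing) = 1/2; P(losing | losing) = 1/2; P(losing | losing) = 1/2.
P = 1/2 × 1/2 × 1/2 × 1/2 = 1/16.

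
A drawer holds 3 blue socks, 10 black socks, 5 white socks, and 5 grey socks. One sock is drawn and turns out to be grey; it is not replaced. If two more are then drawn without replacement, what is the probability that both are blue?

With the first sock removed, 3 blue remain out of 22.
P = 3/22 × 2/21 = 6/462 = 1/77.

1/77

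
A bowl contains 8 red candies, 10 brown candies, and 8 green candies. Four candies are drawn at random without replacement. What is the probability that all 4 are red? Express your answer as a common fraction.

P(all red) = 8/26 × 7/25 × 6/24 × 5/23 = 1680/358800 = 7/1495.

7/1495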